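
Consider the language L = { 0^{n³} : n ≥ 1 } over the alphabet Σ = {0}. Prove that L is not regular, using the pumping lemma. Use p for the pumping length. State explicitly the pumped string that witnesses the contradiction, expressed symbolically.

0^{p³+k}

Toward a contradiction, assume L is regular with pumping length p.
Take w = 0^{p³} ∈ L with |w| = p³ ≥ p.
Write w = xyz as guaranteed by the lemma, with |xy| ≤ p and |y| ≥ 1.
Then y = 0^k for some k with 1 ≤ k ≤ p.
Pump with i = 2: xy^2z = 0^{p³+k}. Since 1 ≤ k ≤ p, p³ < p³+k ≤ p³+p < p³+3p²+3p+1 = (p+1)³, so p³+k is not a perfect cube. So xy^2z ∉ L.
This contradicts the pumping lemma, so L is not regular.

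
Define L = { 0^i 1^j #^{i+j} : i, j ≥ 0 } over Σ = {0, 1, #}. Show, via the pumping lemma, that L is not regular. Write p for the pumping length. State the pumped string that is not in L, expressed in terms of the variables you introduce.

Assume L is regular; let p be its pumping constant.
Take w = 0^p 1^p #^{2p} ∈ L (with i=j=p, i+j=2p), |w| = 4p ≥ p.
The pumping lemma gives a decomposition w = xyz where |xy| ≤ p and |y| > 0.
The first p characters of w are 0's, so xy (and hence y) consists only of 0's. Write y = 0^k, 1 ≤ k ≤ p.
Consider xy^2z = 0^{p+k} 1^p #^{2p}. Now the 0- and 1-counts sum to 2p+k, but the #-count is 2p ≠ 2p+k. So xy^2z ∉ L.
This is a contradiction; hence L is not regular.

0^{p+k} 1^p #^{2p}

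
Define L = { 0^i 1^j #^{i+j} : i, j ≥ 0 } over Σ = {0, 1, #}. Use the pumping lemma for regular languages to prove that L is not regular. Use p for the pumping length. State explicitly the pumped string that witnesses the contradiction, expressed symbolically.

0^{p+k} 1^p #^{2p}

Assume L is regular; let p be its pumping constant.
Take w = 0^p 1^p #^{2p} ∈ L (with i=j=p, i+j=2p), |w| = 4p ≥ p.
Write w = xyz as guaranteed by the lemma, with |xy| ≤ p and |y| > 0.
Because |xy| ≤ p and w begins with p copies of 0, we have y = 0^k with 1 ≤ k ≤ p.
Consider xy^2z = 0^{p+k} 1^p #^{2p}. Now the 0- and 1-counts sum to 2p+k, but the #-count is 2p ≠ 2p+k. So xy^2z ∉ L.
This contradicts the pumping lemma, so L is not regular.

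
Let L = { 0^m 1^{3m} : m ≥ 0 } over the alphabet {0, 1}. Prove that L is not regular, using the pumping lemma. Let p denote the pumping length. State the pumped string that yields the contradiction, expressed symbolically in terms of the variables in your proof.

Suppose for contradiction that L is regular, and let p be the pumping length.
Choose w = 0^p 1^{3p}, which is in L with |w| = 4p ≥ p.
By the pumping lemma, w = xyz with |xy| ≤ p and |y| ≥ 1.
Since the first p symbols of w are all 0's and |xy| ≤ p, y lies entirely in the leading 0-block: y = 0^k for some k with 1 ≤ k ≤ p.
Pump with i = 2: xy^2z = 0^{p+k} 1^{3p}. For this to lie in L we would need 3p = 3(p+k), which forces k = 0. But k ≥ 1, so xy^2z ∉ L.
This contradicts the pumping lemma, so L is not regular.

0^{p+k} 1^{3p}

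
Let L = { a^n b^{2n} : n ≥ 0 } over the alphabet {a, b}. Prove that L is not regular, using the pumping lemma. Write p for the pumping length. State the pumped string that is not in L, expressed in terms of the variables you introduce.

a^{p+k} b^{2p}

Toward a contradiction, assume L is regular with pumping length p.
Choose w = a^p b^{2p}, which is in L with |w| = 3p ≥ p.
The pumping lemma gives a decomposition w = xyz where |xy| ≤ p and |y| > 0.
Because |xy| ≤ p and w begins with p copies of a, we have y = a^k with 1 ≤ k ≤ p.
Pump with i = 2: xy^2z = a^{p+k} b^{2p}. For this to lie in L we would need 2p = 2(p+k), which forces k = 0. But k ≥ 1, so xy^2z ∉ L.
This contradicts the pumping lemma, so L is not regular.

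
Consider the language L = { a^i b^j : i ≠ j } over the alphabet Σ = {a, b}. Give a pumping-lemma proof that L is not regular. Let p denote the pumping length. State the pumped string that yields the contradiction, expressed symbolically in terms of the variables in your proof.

a^{p+p!} b^{p+p!}

Assume L is regular. Let p be the pumping length given by the pumping lemma.
Choose w = a^p b^{p+p!}. Since p ≠ p+p!, w ∈ L; and |w| ≥ p.
Write w = xyz as guaranteed by the lemma, with |xy| ≤ p and y is nonempty.
The first p characters of w are a's, so xy (and hence y) consists only of a's. Write y = a^k, 1 ≤ k ≤ p.
Since 1 ≤ k ≤ p, k divides p!; set t = 1 + p!/k. Then xy^t z has p + (p!/k)·k = p + p! copies of a. Now the a-count equals the b-count, so i ≠ j fails. So xy^t z = a^{p+p!} b^{p+p!} ∉ L.
Contradiction. Therefore L is not regular.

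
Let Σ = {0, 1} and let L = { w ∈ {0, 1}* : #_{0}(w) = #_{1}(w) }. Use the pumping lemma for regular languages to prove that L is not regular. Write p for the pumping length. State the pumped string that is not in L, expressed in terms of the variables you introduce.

Suppose for contradiction that L is regular, and let p be the pumping length.
Choose w = 0^p 1^p ∈ L with |w| = 2p ≥ p.
Write w = xyz as guaranteed by the lemma, with |xy| ≤ p and y is nonempty.
Since the first p symbols of w are all 0's and |xy| ≤ p, y lies entirely in the leading 0-block: y = 0^k for some k with 1 ≤ k ≤ p.
Pump with i = 2: xy^2z = 0^{p+k} 1^p has p+k occurrences of 0 but only p of 1. Since k ≥ 1 the counts differ, so xy^2z ∉ L.
This contradicts the pumping lemma, so L is not regular.

0^{p+k} 1^p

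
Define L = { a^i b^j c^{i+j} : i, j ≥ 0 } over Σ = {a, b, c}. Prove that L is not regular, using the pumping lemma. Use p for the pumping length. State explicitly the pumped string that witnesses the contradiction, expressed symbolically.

Assume L is regular. Let p be the pumping length given by the pumping lemma.
Take w = a^p b^p c^{2p} ∈ L (with i=j=p, i+j=2p), |w| = 4p ≥ p.
The pumping lemma gives a decomposition w = xyz where |xy| ≤ p and |y| > 0.
Because |xy| ≤ p and w begins with p copies of a, we have y = a^k with 1 ≤ k ≤ p.
Consider xy^2z = a^{p+k} b^p c^{2p}. Now the a- and b-counts sum to 2p+k, but the c-count is 2p ≠ 2p+k. So xy^2z ∉ L.
Contradiction. Therefore L is not regular.

a^{p+k} b^p c^{2p}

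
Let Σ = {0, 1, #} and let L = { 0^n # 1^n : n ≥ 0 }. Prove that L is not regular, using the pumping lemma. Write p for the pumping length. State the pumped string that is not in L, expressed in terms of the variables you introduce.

0^{p+k} # 1^p

Toward a contradiction, assume L is regular with pumping length p.
Take w = 0^p # 1^p ∈ L with |w| = 2p+1 ≥ p.
By the pumping lemma, w = xyz with |xy| ≤ p and y is nonempty.
The first p characters of w are 0's, so xy (and hence y) consists only of 0's. Write y = 0^k, 1 ≤ k ≤ p.
Pump with i = 2: xy^2z = 0^{p+k} # 1^p, which would require p+k = p. But k ≥ 1, so xy^2z ∉ L.
This contradicts the pumping lemma, so L is not regular.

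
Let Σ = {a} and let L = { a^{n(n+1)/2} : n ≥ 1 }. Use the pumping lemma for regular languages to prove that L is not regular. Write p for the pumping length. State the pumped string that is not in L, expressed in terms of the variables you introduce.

a^{p(p+1)/2+k}

Assume L is regular. Let p be the pumping length given by the pumping lemma.
Take w = a^{p(p+1)/2} ∈ L with |w| = p(p+1)/2 ≥ p.
Write w = xyz as guaranteed by the lemma, with |xy| ≤ p and y is nonempty.
Then y = a^k for some k with 1 ≤ k ≤ p.
Pump with i = 2: xy^2z = a^{p(p+1)/2+k}. Since 1 ≤ k ≤ p, p(p+1)/2 < p(p+1)/2+k ≤ p(p+1)/2+p < (p+1)(p+2)/2, so p(p+1)/2+k is strictly between consecutive triangular numbers. So xy^2z ∉ L.
This is a contradiction; hence L is not regular.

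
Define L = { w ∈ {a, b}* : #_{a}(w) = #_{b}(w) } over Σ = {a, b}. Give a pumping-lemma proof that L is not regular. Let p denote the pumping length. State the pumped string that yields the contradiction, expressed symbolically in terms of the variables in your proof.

Assume L is regular. Let p be the pumping length given by the pumping lemma.
Choose w = a^p b^p ∈ L with |w| = 2p ≥ p.
By the pumping lemma, w = xyz with |xy| ≤ p and |y| ≥ 1.
Since the first p symbols of w are all a's and |xy| ≤ p, y lies entirely in the leading a-block: y = a^k for some k with 1 ≤ k ≤ p.
Pump with i = 2: xy^2z = a^{p+k} b^p has p+k occurrences of a but only p of b. Since k ≥ 1 the counts differ, so xy^2z ∉ L.
This is a contradiction; hence L is not regular.

a^{p+k} b^p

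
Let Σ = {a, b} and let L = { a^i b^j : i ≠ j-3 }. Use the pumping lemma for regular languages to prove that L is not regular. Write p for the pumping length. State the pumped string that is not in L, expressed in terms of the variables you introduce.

a^{p+p!} b^{p+p!+3}

Suppose for contradiction that L is regular, and let p be the pumping length.
Choose w = a^p b^{p+p!+3}. Since p ≠ (p+p!+3)-3 = p+p!, w ∈ L; and |w| ≥ p.
By the pumping lemma, w = xyz with |xy| ≤ p and y is nonempty.
Since the first p symbols of w are all a's and |xy| ≤ p, y lies entirely in the leading a-block: y = a^k for some k with 1 ≤ k ≤ p.
Since 1 ≤ k ≤ p, k divides p!; set t = 1 + p!/k. Then xy^t z has p + (p!/k)·k = p + p! copies of a. Now the a-count is p+p! and (b-count)-3 = (p+p!+3)-3 = p+p!, so i ≠ j-3 fails. So xy^t z = a^{p+p!} b^{p+p!+3} ∉ L.
This is a contradiction; hence L is not regular.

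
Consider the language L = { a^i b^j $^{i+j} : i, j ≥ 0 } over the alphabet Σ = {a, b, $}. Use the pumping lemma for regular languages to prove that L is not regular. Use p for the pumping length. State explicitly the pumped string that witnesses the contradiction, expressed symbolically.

Suppose for contradiction that L is regular, and let p be the pumping length.
Take w = a^p b^p $^{2p} ∈ L (with i=j=p, i+j=2p), |w| = 4p ≥ p.
The pumping lemma gives a decomposition w = xyz where |xy| ≤ p and y is nonempty.
The first p characters of w are a's, so xy (and hence y) consists only of a's. Write y = a^k, 1 ≤ k ≤ p.
Consider xy^2z = a^{p+k} b^p $^{2p}. Now the a- and b-counts sum to 2p+k, but the $-count is 2p ≠ 2p+k. So xy^2z ∉ L.
Contradiction. Therefore L is not regular.

a^{p+k} b^p $^{2p}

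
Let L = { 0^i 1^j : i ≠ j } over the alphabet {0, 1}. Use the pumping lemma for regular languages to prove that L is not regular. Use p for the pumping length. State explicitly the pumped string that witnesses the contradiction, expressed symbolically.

0^{p+p!} 1^{p+p!}

Assume L is regular; let p be its pumping constant.
Choose w = 0^p 1^{p+p!}. Since p ≠ p+p!, w ∈ L; and |w| ≥ p.
Write w = xyz as guaranteed by the lemma, with |xy| ≤ p and y is nonempty.
Because |xy| ≤ p and w begins with p copies of 0, we have y = 0^k with 1 ≤ k ≤ p.
Since 1 ≤ k ≤ p, k divides p!; set t = 1 + p!/k. Then xy^t z has p + (p!/k)·k = p + p! copies of 0. Now the 0-count equals the 1-count, so i ≠ j fails. So xy^t z = 0^{p+p!} 1^{p+p!} ∉ L.
This contradicts the pumping lemma, so L is not regular.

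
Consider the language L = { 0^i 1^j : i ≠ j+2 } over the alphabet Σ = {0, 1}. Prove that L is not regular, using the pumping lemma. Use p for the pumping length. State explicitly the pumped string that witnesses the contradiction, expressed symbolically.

Toward a contradiction, assume L is regular with pumping length p.
Choose w = 0^p 1^{p+p!-2}. Since p ≠ (p+p!-2)+2 = p+p!, w ∈ L; and |w| ≥ p.
By the pumping lemma, w = xyz with |xy| ≤ p and |y| > 0.
Because |xy| ≤ p and w begins with p copies of 0, we have y = 0^k with 1 ≤ k ≤ p.
Since 1 ≤ k ≤ p, k divides p!; set t = 1 + p!/k. Then xy^t z has p + (p!/k)·k = p + p! copies of 0. Now the 0-count is p+p! and (1-count)+2 = (p+p!-2)+2 = p+p!, so i ≠ j+2 fails. So xy^t z = 0^{p+p!} 1^{p+p!-2} ∉ L.
This contradicts the pumping lemma, so L is not regular.

0^{p+p!} 1^{p+p!-2}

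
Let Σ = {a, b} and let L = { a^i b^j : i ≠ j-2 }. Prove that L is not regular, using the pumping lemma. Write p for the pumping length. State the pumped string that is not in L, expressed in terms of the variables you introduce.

a^{p+p!} b^{p+p!+2}

Suppose for contradiction that L is regular, and let p be the pumping length.
Choose w = a^p b^{p+p!+2}. Since p ≠ (p+p!+2)-2 = p+p!, w ∈ L; and |w| ≥ p.
The pumping lemma gives a decomposition w = xyz where |xy| ≤ p and |y| ≥ 1.
Because |xy| ≤ p and w begins with p copies of a, we have y = a^k with 1 ≤ k ≤ p.
Since 1 ≤ k ≤ p, k divides p!; set t = 1 + p!/k. Then xy^t z has p + (p!/k)·k = p + p! copies of a. Now the a-count is p+p! and (b-count)-2 = (p+p!+2)-2 = p+p!, so i ≠ j-2 fails. So xy^t z = a^{p+p!} b^{p+p!+2} ∉ L.
This is a contradiction; hence L is not regular.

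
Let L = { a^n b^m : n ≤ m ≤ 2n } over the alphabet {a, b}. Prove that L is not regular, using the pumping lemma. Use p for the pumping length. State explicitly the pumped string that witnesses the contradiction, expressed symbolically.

a^{p+k} b^p

Assume L is regular. Let p be the pumping length given by the pumping lemma.
Take w = a^p b^p ∈ L (since p ≤ p ≤ 2p), with |w| = 2p ≥ p.
By the pumping lemma, w = xyz with |xy| ≤ p and |y| > 0.
The first p characters of w are a's, so xy (and hence y) consists only of a's. Write y = a^k, 1 ≤ k ≤ p.
Pump with i = 2: xy^2z = a^{p+k} b^p. Now n = p+k > p = m, so the condition n ≤ m fails. Thus xy^2z ∉ L.
This contradicts the pumping lemma, so L is not regular.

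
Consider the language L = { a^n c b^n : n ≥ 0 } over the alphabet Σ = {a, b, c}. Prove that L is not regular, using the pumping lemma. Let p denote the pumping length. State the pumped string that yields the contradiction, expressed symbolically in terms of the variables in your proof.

Assume L is regular; let p be its pumping constant.
Take w = a^p c b^p ∈ L with |w| = 2p+1 ≥ p.
Write w = xyz as guaranteed by the lemma, with |xy| ≤ p and y is nonempty.
Because |xy| ≤ p and w begins with p copies of a, we have y = a^k with 1 ≤ k ≤ p.
Pump with i = 2: xy^2z = a^{p+k} c b^p, which would require p+k = p. But k ≥ 1, so xy^2z ∉ L.
This is a contradiction; hence L is not regular.

a^{p+k} c b^p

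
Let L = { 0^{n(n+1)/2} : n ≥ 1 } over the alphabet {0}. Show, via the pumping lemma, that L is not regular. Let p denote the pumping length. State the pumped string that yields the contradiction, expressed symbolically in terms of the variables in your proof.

Suppose for contradiction that L is regular, and let p be the pumping length.
Take w = 0^{p(p+1)/2} ∈ L with |w| = p(p+1)/2 ≥ p.
By the pumping lemma, w = xyz with |xy| ≤ p and |y| > 0.
Then y = 0^k for some k with 1 ≤ k ≤ p.
Pump with i = 2: xy^2z = 0^{p(p+1)/2+k}. Since 1 ≤ k ≤ p, p(p+1)/2 < p(p+1)/2+k ≤ p(p+1)/2+p < (p+1)(p+2)/2, so p(p+1)/2+k is strictly between consecutive triangular numbers. So xy^2z ∉ L.
This is a contradiction; hence L is not regular.

0^{p(p+1)/2+k}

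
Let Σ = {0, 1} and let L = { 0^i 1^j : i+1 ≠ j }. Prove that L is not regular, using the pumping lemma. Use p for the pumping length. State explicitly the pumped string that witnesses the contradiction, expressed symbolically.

0^{p+p!} 1^{p+p!+1}

Assume L is regular; let p be its pumping constant.
Choose w = 0^p 1^{p+p!+1}. Since p ≠ (p+p!+1)-1 = p+p!, w ∈ L; and |w| ≥ p.
By the pumping lemma, w = xyz with |xy| ≤ p and y is nonempty.
Because |xy| ≤ p and w begins with p copies of 0, we have y = 0^k with 1 ≤ k ≤ p.
Since 1 ≤ k ≤ p, k divides p!; set t = 1 + p!/k. Then xy^t z has p + (p!/k)·k = p + p! copies of 0. Now the 0-count is p+p! and (1-count)-1 = (p+p!+1)-1 = p+p!, so i+1 ≠ j fails. So xy^t z = 0^{p+p!} 1^{p+p!+1} ∉ L.
This contradicts the pumping lemma, so L is not regular.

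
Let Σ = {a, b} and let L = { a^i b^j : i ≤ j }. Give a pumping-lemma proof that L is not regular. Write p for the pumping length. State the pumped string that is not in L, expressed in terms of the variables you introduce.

Suppose for contradiction that L is regular, and let p be the pumping length.
Choose w = a^p b^p ∈ L, with |w| = 2p ≥ p.
Write w = xyz as guaranteed by the lemma, with |xy| ≤ p and y is nonempty.
Because |xy| ≤ p and w begins with p copies of a, we have y = a^k with 1 ≤ k ≤ p.
Consider xy^2z = a^{p+k} b^p. Since k ≥ 1, the a-count p+k exceeds the b-count p, so i ≤ j fails; thus xy^2z ∉ L.
Contradiction. Therefore L is not regular.

a^{p+k} b^p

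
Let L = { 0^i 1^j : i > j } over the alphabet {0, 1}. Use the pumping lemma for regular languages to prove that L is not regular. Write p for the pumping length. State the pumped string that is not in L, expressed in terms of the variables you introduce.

0^{p+1-k} 1^p

Suppose for contradiction that L is regular, and let p be the pumping length.
Choose w = 0^{p+1} 1^p ∈ L, with |w| = 2p+1 ≥ p.
Write w = xyz as guaranteed by the lemma, with |xy| ≤ p and |y| ≥ 1.
Because |xy| ≤ p and w begins with p copies of 0, we have y = 0^k with 1 ≤ k ≤ p.
Consider xy^0z = xz = 0^{p+1-k} 1^p. Since k ≥ 1, the 0-count p+1-k is at most p, so i > j fails; thus xz ∉ L.
This contradicts the pumping lemma, so L is not regular.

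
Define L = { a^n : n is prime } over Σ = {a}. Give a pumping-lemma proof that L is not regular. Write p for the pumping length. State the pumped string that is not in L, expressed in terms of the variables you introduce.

a^{q(1+k)}

Suppose for contradiction that L is regular, and let p be the pumping length.
Let q be a prime with q ≥ p+2 (infinitely many primes exist), and take w = a^q ∈ L with |w| = q ≥ p.
By the pumping lemma, w = xyz with |xy| ≤ p and |y| > 0.
Then y = a^k for some k with 1 ≤ k ≤ p.
Since 1 ≤ k ≤ p, |xz| = q-k. Pump with i = q+1: |xy^{q+1}z| = (q-k)+(q+1)k = q+qk = q(1+k), which is composite (both factors ≥ 2). So xy^{q+1}z = a^{q(1+k)} ∉ L.
This is a contradiction; hence L is not regular.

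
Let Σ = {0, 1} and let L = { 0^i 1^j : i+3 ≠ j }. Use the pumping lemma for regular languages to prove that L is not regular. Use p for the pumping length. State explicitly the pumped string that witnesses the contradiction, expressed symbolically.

0^{p+p!} 1^{p+p!+3}

Assume L is regular; let p be its pumping constant.
Choose w = 0^p 1^{p+p!+3}. Since p ≠ (p+p!+3)-3 = p+p!, w ∈ L; and |w| ≥ p.
Write w = xyz as guaranteed by the lemma, with |xy| ≤ p and |y| > 0.
Since the first p symbols of w are all 0's and |xy| ≤ p, y lies entirely in the leading 0-block: y = 0^k for some k with 1 ≤ k ≤ p.
Since 1 ≤ k ≤ p, k divides p!; set t = 1 + p!/k. Then xy^t z has p + (p!/k)·k = p + p! copies of 0. Now the 0-count is p+p! and (1-count)-3 = (p+p!+3)-3 = p+p!, so i+3 ≠ j fails. So xy^t z = 0^{p+p!} 1^{p+p!+3} ∉ L.
Contradiction. Therefore L is not regular.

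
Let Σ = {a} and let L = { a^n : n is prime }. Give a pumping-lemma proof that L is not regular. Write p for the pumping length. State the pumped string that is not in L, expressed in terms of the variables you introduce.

a^{q(1+k)}

Toward a contradiction, assume L is regular with pumping length p.
Let q be a prime with q ≥ p+2 (infinitely many primes exist), and take w = a^q ∈ L with |w| = q ≥ p.
The pumping lemma gives a decomposition w = xyz where |xy| ≤ p and |y| > 0.
Then y = a^k for some k with 1 ≤ k ≤ p.
Since 1 ≤ k ≤ p, |xz| = q-k. Pump with i = q+1: |xy^{q+1}z| = (q-k)+(q+1)k = q+qk = q(1+k), which is composite (both factors ≥ 2). So xy^{q+1}z = a^{q(1+k)} ∉ L.
This contradicts the pumping lemma, so L is not regular.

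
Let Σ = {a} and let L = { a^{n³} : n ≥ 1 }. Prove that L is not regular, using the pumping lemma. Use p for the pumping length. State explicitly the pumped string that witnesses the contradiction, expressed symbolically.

a^{p³+k}

Assume L is regular; let p be its pumping constant.
Take w = a^{p³} ∈ L with |w| = p³ ≥ p.
The pumping lemma gives a decomposition w = xyz where |xy| ≤ p and y is nonempty.
Then y = a^k for some k with 1 ≤ k ≤ p.
Pump with i = 2: xy^2z = a^{p³+k}. Since 1 ≤ k ≤ p, p³ < p³+k ≤ p³+p < p³+3p²+3p+1 = (p+1)³, so p³+k is not a perfect cube. So xy^2z ∉ L.
This is a contradiction; hence L is not regular.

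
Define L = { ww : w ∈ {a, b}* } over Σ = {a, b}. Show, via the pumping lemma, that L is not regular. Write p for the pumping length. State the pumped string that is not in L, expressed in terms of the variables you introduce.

Suppose for contradiction that L is regular, and let p be the pumping length.
Take w = a^p b^p a^p b^p = uu where u = a^pb^p; then w ∈ L and |w| = 4p ≥ p.
By the pumping lemma, w = xyz with |xy| ≤ p and y is nonempty.
The first p characters of w are a's, so xy (and hence y) consists only of a's. Write y = a^k, 1 ≤ k ≤ p.
Pump with i = 2: xy^2z = a^{p+k} b^p a^p b^p, of length 4p+k. Suppose this equals vv. The string starts with a and ends with b, so v does too; thus the boundary between the two copies of v is a b→a transition. There is exactly one such transition, at position 2p+k, so |v| = 2p+k and |vv| = 4p+2k ≠ 4p+k since k ≥ 1. So xy^2z ∉ L.
This contradicts the pumping lemma, so L is not regular.

a^{p+k} b^p a^p b^p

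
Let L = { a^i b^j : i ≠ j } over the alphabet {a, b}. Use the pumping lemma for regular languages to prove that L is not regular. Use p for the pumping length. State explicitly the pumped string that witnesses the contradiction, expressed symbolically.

a^{p+p!} b^{p+p!}

Suppose for contradiction that L is regular, and let p be the pumping length.
Choose w = a^p b^{p+p!}. Since p ≠ p+p!, w ∈ L; and |w| ≥ p.
Write w = xyz as guaranteed by the lemma, with |xy| ≤ p and |y| ≥ 1.
Because |xy| ≤ p and w begins with p copies of a, we have y = a^k with 1 ≤ k ≤ p.
Since 1 ≤ k ≤ p, k divides p!; set t = 1 + p!/k. Then xy^t z has p + (p!/k)·k = p + p! copies of a. Now the a-count equals the b-count, so i ≠ j fails. So xy^t z = a^{p+p!} b^{p+p!} ∉ L.
This is a contradiction; hence L is not regular.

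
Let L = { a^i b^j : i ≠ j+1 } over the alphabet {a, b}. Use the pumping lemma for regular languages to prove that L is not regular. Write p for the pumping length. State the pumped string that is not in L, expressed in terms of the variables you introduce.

a^{p+p!} b^{p+p!-1}

Suppose for contradiction that L is regular, and let p be the pumping length.
Choose w = a^p b^{p+p!-1}. Since p ≠ (p+p!-1)+1 = p+p!, w ∈ L; and |w| ≥ p.
Write w = xyz as guaranteed by the lemma, with |xy| ≤ p and |y| ≥ 1.
The first p characters of w are a's, so xy (and hence y) consists only of a's. Write y = a^k, 1 ≤ k ≤ p.
Since 1 ≤ k ≤ p, k divides p!; set t = 1 + p!/k. Then xy^t z has p + (p!/k)·k = p + p! copies of a. Now the a-count is p+p! and (b-count)+1 = (p+p!-1)+1 = p+p!, so i ≠ j+1 fails. So xy^t z = a^{p+p!} b^{p+p!-1} ∉ L.
This contradicts the pumping lemma, so L is not regular.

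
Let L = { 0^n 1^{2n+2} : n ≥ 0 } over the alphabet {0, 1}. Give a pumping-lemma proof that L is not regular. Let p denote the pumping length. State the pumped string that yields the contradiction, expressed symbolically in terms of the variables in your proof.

Suppose for contradiction that L is regular, and let p be the pumping length.
Let w = 0^p 1^{2p+2} ∈ L; note |w| = 3p+2 ≥ p.
Write w = xyz as guaranteed by the lemma, with |xy| ≤ p and y is nonempty.
Since the first p symbols of w are all 0's and |xy| ≤ p, y lies entirely in the leading 0-block: y = 0^k for some k with 1 ≤ k ≤ p.
Pump with i = 2: xy^2z = 0^{p+k} 1^{2p+2}. For this to lie in L we would need 2p+2 = 2(p+k)+2, which forces k = 0. But k ≥ 1, so xy^2z ∉ L.
This contradicts the pumping lemma, so L is not regular.

0^{p+k} 1^{2p+2}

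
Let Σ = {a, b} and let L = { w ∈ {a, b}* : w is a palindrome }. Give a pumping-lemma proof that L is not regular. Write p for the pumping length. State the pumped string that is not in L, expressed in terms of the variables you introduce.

Assume L is regular; let p be its pumping constant.
Take w = a^p b a^p, a palindrome of length 2p+1 ≥ p.
By the pumping lemma, w = xyz with |xy| ≤ p and |y| > 0.
Because |xy| ≤ p and w begins with p copies of a, we have y = a^k with 1 ≤ k ≤ p.
Pump with i = 2: xy^2z = a^{p+k} b a^p. Its reverse is a^p b a^{p+k}, which differs from xy^2z since k ≥ 1. So xy^2z is not a palindrome and xy^2z ∉ L.
This contradicts the pumping lemma, so L is not regular.

a^{p+k} b a^p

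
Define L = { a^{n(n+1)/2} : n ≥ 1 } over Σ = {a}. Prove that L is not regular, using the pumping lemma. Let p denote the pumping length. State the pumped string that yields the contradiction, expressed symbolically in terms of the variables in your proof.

a^{p(p+1)/2+k}

Assume L is regular. Let p be the pumping length given by the pumping lemma.
Take w = a^{p(p+1)/2} ∈ L with |w| = p(p+1)/2 ≥ p.
The pumping lemma gives a decomposition w = xyz where |xy| ≤ p and |y| > 0.
Then y = a^k for some k with 1 ≤ k ≤ p.
Pump with i = 2: xy^2z = a^{p(p+1)/2+k}. Since 1 ≤ k ≤ p, p(p+1)/2 < p(p+1)/2+k ≤ p(p+1)/2+p < (p+1)(p+2)/2, so p(p+1)/2+k is strictly between consecutive triangular numbers. So xy^2z ∉ L.
Contradiction. Therefore L is not regular.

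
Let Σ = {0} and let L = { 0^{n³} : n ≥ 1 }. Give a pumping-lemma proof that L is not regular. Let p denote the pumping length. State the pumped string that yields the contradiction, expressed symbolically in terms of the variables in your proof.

Assume L is regular; let p be its pumping constant.
Take w = 0^{p³} ∈ L with |w| = p³ ≥ p.
By the pumping lemma, w = xyz with |xy| ≤ p and y is nonempty.
Then y = 0^k for some k with 1 ≤ k ≤ p.
Pump with i = 2: xy^2z = 0^{p³+k}. Since 1 ≤ k ≤ p, p³ < p³+k ≤ p³+p < p³+3p²+3p+1 = (p+1)³, so p³+k is not a perfect cube. So xy^2z ∉ L.
Contradiction. Therefore L is not regular.

0^{p³+k}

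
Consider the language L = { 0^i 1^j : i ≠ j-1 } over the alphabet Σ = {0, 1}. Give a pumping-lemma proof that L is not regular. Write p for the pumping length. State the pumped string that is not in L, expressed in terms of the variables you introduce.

Suppose for contradiction that L is regular, and let p be the pumping length.
Choose w = 0^p 1^{p+p!+1}. Since p ≠ (p+p!+1)-1 = p+p!, w ∈ L; and |w| ≥ p.
Write w = xyz as guaranteed by the lemma, with |xy| ≤ p and y is nonempty.
The first p characters of w are 0's, so xy (and hence y) consists only of 0's. Write y = 0^k, 1 ≤ k ≤ p.
Since 1 ≤ k ≤ p, k divides p!; set t = 1 + p!/k. Then xy^t z has p + (p!/k)·k = p + p! copies of 0. Now the 0-count is p+p! and (1-count)-1 = (p+p!+1)-1 = p+p!, so i ≠ j-1 fails. So xy^t z = 0^{p+p!} 1^{p+p!+1} ∉ L.
This contradicts the pumping lemma, so L is not regular.

0^{p+p!} 1^{p+p!+1}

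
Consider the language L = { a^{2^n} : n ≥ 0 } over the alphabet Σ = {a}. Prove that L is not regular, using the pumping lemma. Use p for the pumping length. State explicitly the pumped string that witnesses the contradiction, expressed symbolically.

a^{2^p+k}

Assume L is regular; let p be its pumping constant.
Take w = a^{2^p} ∈ L with |w| = 2^p ≥ p.
The pumping lemma gives a decomposition w = xyz where |xy| ≤ p and |y| > 0.
Then y = a^k for some k with 1 ≤ k ≤ p.
Pump with i = 2: xy^2z = a^{2^p+k}. Since 1 ≤ k ≤ p < 2^p, we have 2^p < 2^p+k < 2^{p+1}, so 2^p+k is not a power of 2. So xy^2z ∉ L.
This is a contradiction; hence L is not regular.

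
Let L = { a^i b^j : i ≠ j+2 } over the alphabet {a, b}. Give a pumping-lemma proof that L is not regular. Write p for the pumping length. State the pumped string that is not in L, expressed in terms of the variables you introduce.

Suppose for contradiction that L is regular, and let p be the pumping length.
Choose w = a^p b^{p+p!-2}. Since p ≠ (p+p!-2)+2 = p+p!, w ∈ L; and |w| ≥ p.
By the pumping lemma, w = xyz with |xy| ≤ p and y is nonempty.
The first p characters of w are a's, so xy (and hence y) consists only of a's. Write y = a^k, 1 ≤ k ≤ p.
Since 1 ≤ k ≤ p, k divides p!; set t = 1 + p!/k. Then xy^t z has p + (p!/k)·k = p + p! copies of a. Now the a-count is p+p! and (b-count)+2 = (p+p!-2)+2 = p+p!, so i ≠ j+2 fails. So xy^t z = a^{p+p!} b^{p+p!-2} ∉ L.
This contradicts the pumping lemma, so L is not regular.

a^{p+p!} b^{p+p!-2}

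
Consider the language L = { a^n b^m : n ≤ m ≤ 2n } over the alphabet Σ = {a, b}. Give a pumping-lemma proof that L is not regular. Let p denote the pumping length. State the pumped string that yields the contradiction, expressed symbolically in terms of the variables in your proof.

Assume L is regular; let p be its pumping constant.
Take w = a^p b^p ∈ L (since p ≤ p ≤ 2p), with |w| = 2p ≥ p.
Write w = xyz as guaranteed by the lemma, with |xy| ≤ p and y is nonempty.
Since the first p symbols of w are all a's and |xy| ≤ p, y lies entirely in the leading a-block: y = a^k for some k with 1 ≤ k ≤ p.
Pump with i = 2: xy^2z = a^{p+k} b^p. Now n = p+k > p = m, so the condition n ≤ m fails. Thus xy^2z ∉ L.
This contradicts the pumping lemma, so L is not regular.

a^{p+k} b^p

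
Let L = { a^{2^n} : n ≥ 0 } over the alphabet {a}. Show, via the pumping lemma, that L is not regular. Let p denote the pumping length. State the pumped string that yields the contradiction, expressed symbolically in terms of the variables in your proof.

a^{2^p+k}

Assume L is regular; let p be its pumping constant.
Take w = a^{2^p} ∈ L with |w| = 2^p ≥ p.
Write w = xyz as guaranteed by the lemma, with |xy| ≤ p and y is nonempty.
Then y = a^k for some k with 1 ≤ k ≤ p.
Pump with i = 2: xy^2z = a^{2^p+k}. Since 1 ≤ k ≤ p < 2^p, we have 2^p < 2^p+k < 2^{p+1}, so 2^p+k is not a power of 2. So xy^2z ∉ L.
This is a contradiction; hence L is not regular.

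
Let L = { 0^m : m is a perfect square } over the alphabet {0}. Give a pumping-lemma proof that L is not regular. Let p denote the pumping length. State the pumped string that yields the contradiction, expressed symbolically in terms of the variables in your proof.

0^{p²+k}

Suppose for contradiction that L is regular, and let p be the pumping length.
Take w = 0^{p²} ∈ L with |w| = p² ≥ p.
By the pumping lemma, w = xyz with |xy| ≤ p and |y| ≥ 1.
Then y = 0^k for some k with 1 ≤ k ≤ p.
Pump with i = 2: xy^2z = 0^{p²+k}. Since 1 ≤ k ≤ p, p² < p²+k ≤ p²+p < (p+1)², so p²+k lies strictly between consecutive squares and is not a perfect square. So xy^2z ∉ L.
Contradiction. Therefore L is not regular.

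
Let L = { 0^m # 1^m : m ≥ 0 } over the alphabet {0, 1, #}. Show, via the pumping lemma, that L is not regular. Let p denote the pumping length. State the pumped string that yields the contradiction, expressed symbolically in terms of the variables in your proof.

Suppose for contradiction that L is regular, and let p be the pumping length.
Take w = 0^p # 1^p ∈ L with |w| = 2p+1 ≥ p.
Write w = xyz as guaranteed by the lemma, with |xy| ≤ p and |y| ≥ 1.
Because |xy| ≤ p and w begins with p copies of 0, we have y = 0^k with 1 ≤ k ≤ p.
Pump with i = 2: xy^2z = 0^{p+k} # 1^p, which would require p+k = p. But k ≥ 1, so xy^2z ∉ L.
Contradiction. Therefore L is not regular.

0^{p+k} # 1^p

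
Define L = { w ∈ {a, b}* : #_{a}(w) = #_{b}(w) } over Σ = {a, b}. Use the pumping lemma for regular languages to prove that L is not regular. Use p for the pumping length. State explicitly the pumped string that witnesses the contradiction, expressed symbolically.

Toward a contradiction, assume L is regular with pumping length p.
Choose w = a^p b^p ∈ L with |w| = 2p ≥ p.
Write w = xyz as guaranteed by the lemma, with |xy| ≤ p and y is nonempty.
The first p characters of w are a's, so xy (and hence y) consists only of a's. Write y = a^k, 1 ≤ k ≤ p.
Pump with i = 2: xy^2z = a^{p+k} b^p has p+k occurrences of a but only p of b. Since k ≥ 1 the counts differ, so xy^2z ∉ L.
This contradicts the pumping lemma, so L is not regular.

a^{p+k} b^p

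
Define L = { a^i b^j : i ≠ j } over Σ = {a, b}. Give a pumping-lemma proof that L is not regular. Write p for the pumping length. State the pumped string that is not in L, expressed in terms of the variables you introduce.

a^{p+p!} b^{p+p!}

Toward a contradiction, assume L is regular with pumping length p.
Choose w = a^p b^{p+p!}. Since p ≠ p+p!, w ∈ L; and |w| ≥ p.
By the pumping lemma, w = xyz with |xy| ≤ p and |y| ≥ 1.
Since the first p symbols of w are all a's and |xy| ≤ p, y lies entirely in the leading a-block: y = a^k for some k with 1 ≤ k ≤ p.
Since 1 ≤ k ≤ p, k divides p!; set t = 1 + p!/k. Then xy^t z has p + (p!/k)·k = p + p! copies of a. Now the a-count equals the b-count, so i ≠ j fails. So xy^t z = a^{p+p!} b^{p+p!} ∉ L.
Contradiction. Therefore L is not regular.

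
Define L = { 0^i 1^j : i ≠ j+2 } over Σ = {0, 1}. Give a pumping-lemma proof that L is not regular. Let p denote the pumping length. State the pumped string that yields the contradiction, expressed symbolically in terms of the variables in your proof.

0^{p+p!} 1^{p+p!-2}

Assume L is regular; let p be its pumping constant.
Choose w = 0^p 1^{p+p!-2}. Since p ≠ (p+p!-2)+2 = p+p!, w ∈ L; and |w| ≥ p.
Write w = xyz as guaranteed by the lemma, with |xy| ≤ p and |y| ≥ 1.
The first p characters of w are 0's, so xy (and hence y) consists only of 0's. Write y = 0^k, 1 ≤ k ≤ p.
Since 1 ≤ k ≤ p, k divides p!; set t = 1 + p!/k. Then xy^t z has p + (p!/k)·k = p + p! copies of 0. Now the 0-count is p+p! and (1-count)+2 = (p+p!-2)+2 = p+p!, so i ≠ j+2 fails. So xy^t z = 0^{p+p!} 1^{p+p!-2} ∉ L.
This is a contradiction; hence L is not regular.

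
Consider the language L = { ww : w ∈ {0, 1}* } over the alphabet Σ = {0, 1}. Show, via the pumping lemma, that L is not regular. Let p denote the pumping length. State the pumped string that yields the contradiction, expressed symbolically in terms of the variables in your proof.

0^{p+k} 1^p 0^p 1^p

Assume L is regular; let p be its pumping constant.
Take w = 0^p 1^p 0^p 1^p = uu where u = 0^p1^p; then w ∈ L and |w| = 4p ≥ p.
The pumping lemma gives a decomposition w = xyz where |xy| ≤ p and |y| ≥ 1.
Since the first p symbols of w are all 0's and |xy| ≤ p, y lies entirely in the leading 0-block: y = 0^k for some k with 1 ≤ k ≤ p.
Pump with i = 2: xy^2z = 0^{p+k} 1^p 0^p 1^p, of length 4p+k. Suppose this equals vv. The string starts with 0 and ends with 1, so v does too; thus the boundary between the two copies of v is a 1→0 transition. There is exactly one such transition, at position 2p+k, so |v| = 2p+k and |vv| = 4p+2k ≠ 4p+k since k ≥ 1. So xy^2z ∉ L.
This contradicts the pumping lemma, so L is not regular.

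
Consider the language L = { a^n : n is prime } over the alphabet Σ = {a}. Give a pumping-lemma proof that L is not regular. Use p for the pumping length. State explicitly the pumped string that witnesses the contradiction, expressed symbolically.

Assume L is regular; let p be its pumping constant.
Let q be a prime with q ≥ p+2 (infinitely many primes exist), and take w = a^q ∈ L with |w| = q ≥ p.
The pumping lemma gives a decomposition w = xyz where |xy| ≤ p and |y| ≥ 1.
Then y = a^k for some k with 1 ≤ k ≤ p.
Since 1 ≤ k ≤ p, |xz| = q-k. Pump with i = q+1: |xy^{q+1}z| = (q-k)+(q+1)k = q+qk = q(1+k), which is composite (both factors ≥ 2). So xy^{q+1}z = a^{q(1+k)} ∉ L.
This contradicts the pumping lemma, so L is not regular.

a^{q(1+k)}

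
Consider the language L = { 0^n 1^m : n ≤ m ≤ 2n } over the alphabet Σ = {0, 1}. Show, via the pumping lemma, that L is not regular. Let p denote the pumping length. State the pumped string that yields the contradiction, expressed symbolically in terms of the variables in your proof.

0^{p+k} 1^p

Toward a contradiction, assume L is regular with pumping length p.
Take w = 0^p 1^p ∈ L (since p ≤ p ≤ 2p), with |w| = 2p ≥ p.
By the pumping lemma, w = xyz with |xy| ≤ p and |y| > 0.
Since the first p symbols of w are all 0's and |xy| ≤ p, y lies entirely in the leading 0-block: y = 0^k for some k with 1 ≤ k ≤ p.
Pump with i = 2: xy^2z = 0^{p+k} 1^p. Now n = p+k > p = m, so the condition n ≤ m fails. Thus xy^2z ∉ L.
This contradicts the pumping lemma, so L is not regular.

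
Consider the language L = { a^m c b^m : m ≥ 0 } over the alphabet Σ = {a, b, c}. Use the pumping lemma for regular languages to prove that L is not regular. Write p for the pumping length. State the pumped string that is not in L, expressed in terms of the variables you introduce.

a^{p+k} c b^p

Assume L is regular. Let p be the pumping length given by the pumping lemma.
Take w = a^p c b^p ∈ L with |w| = 2p+1 ≥ p.
The pumping lemma gives a decomposition w = xyz where |xy| ≤ p and y is nonempty.
The first p characters of w are a's, so xy (and hence y) consists only of a's. Write y = a^k, 1 ≤ k ≤ p.
Pump with i = 2: xy^2z = a^{p+k} c b^p, which would require p+k = p. But k ≥ 1, so xy^2z ∉ L.
Contradiction. Therefore L is not regular.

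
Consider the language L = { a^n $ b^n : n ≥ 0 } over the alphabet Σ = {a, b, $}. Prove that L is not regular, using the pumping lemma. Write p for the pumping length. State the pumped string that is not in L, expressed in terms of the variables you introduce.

Toward a contradiction, assume L is regular with pumping length p.
Take w = a^p $ b^p ∈ L with |w| = 2p+1 ≥ p.
The pumping lemma gives a decomposition w = xyz where |xy| ≤ p and y is nonempty.
Because |xy| ≤ p and w begins with p copies of a, we have y = a^k with 1 ≤ k ≤ p.
Pump with i = 2: xy^2z = a^{p+k} $ b^p, which would require p+k = p. But k ≥ 1, so xy^2z ∉ L.
Contradiction. Therefore L is not regular.

a^{p+k} $ b^p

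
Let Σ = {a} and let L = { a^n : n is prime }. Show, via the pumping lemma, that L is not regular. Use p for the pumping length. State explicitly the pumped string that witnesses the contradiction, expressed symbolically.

Assume L is regular. Let p be the pumping length given by the pumping lemma.
Let q be a prime with q ≥ p+2 (infinitely many primes exist), and take w = a^q ∈ L with |w| = q ≥ p.
The pumping lemma gives a decomposition w = xyz where |xy| ≤ p and y is nonempty.
Then y = a^k for some k with 1 ≤ k ≤ p.
Since 1 ≤ k ≤ p, |xz| = q-k. Pump with i = q+1: |xy^{q+1}z| = (q-k)+(q+1)k = q+qk = q(1+k), which is composite (both factors ≥ 2). So xy^{q+1}z = a^{q(1+k)} ∉ L.
This contradicts the pumping lemma, so L is not regular.

a^{q(1+k)}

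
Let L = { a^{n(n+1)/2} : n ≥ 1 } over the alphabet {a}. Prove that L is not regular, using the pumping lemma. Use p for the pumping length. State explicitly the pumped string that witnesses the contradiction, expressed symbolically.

a^{p(p+1)/2+k}

Assume L is regular. Let p be the pumping length given by the pumping lemma.
Take w = a^{p(p+1)/2} ∈ L with |w| = p(p+1)/2 ≥ p.
The pumping lemma gives a decomposition w = xyz where |xy| ≤ p and |y| > 0.
Then y = a^k for some k with 1 ≤ k ≤ p.
Pump with i = 2: xy^2z = a^{p(p+1)/2+k}. Since 1 ≤ k ≤ p, p(p+1)/2 < p(p+1)/2+k ≤ p(p+1)/2+p < (p+1)(p+2)/2, so p(p+1)/2+k is strictly between consecutive triangular numbers. So xy^2z ∉ L.
This contradicts the pumping lemma, so L is not regular.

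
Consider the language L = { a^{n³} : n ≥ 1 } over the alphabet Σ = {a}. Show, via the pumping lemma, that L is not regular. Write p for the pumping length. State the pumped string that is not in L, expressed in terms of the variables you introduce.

a^{p³+k}

Toward a contradiction, assume L is regular with pumping length p.
Take w = a^{p³} ∈ L with |w| = p³ ≥ p.
Write w = xyz as guaranteed by the lemma, with |xy| ≤ p and |y| ≥ 1.
Then y = a^k for some k with 1 ≤ k ≤ p.
Pump with i = 2: xy^2z = a^{p³+k}. Since 1 ≤ k ≤ p, p³ < p³+k ≤ p³+p < p³+3p²+3p+1 = (p+1)³, so p³+k is not a perfect cube. So xy^2z ∉ L.
This is a contradiction; hence L is not regular.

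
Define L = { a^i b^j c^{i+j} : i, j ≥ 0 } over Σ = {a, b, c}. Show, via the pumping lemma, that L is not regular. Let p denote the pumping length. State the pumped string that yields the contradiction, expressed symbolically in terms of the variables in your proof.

a^{p+k} b^p c^{2p}

Toward a contradiction, assume L is regular with pumping length p.
Take w = a^p b^p c^{2p} ∈ L (with i=j=p, i+j=2p), |w| = 4p ≥ p.
Write w = xyz as guaranteed by the lemma, with |xy| ≤ p and y is nonempty.
The first p characters of w are a's, so xy (and hence y) consists only of a's. Write y = a^k, 1 ≤ k ≤ p.
Consider xy^2z = a^{p+k} b^p c^{2p}. Now the a- and b-counts sum to 2p+k, but the c-count is 2p ≠ 2p+k. So xy^2z ∉ L.
Contradiction. Therefore L is not regular.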